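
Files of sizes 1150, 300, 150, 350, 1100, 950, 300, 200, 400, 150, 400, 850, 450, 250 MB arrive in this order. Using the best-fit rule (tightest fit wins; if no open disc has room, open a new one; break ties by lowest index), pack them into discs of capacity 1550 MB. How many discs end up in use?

5

  1150 → disc 1 (new)  [load 1150/1550]
  300 → disc 1  [load 1450/1550]
  150 → disc 2 (new)  [load 150/1550]
  350 → disc 2  [load 500/1550]
  1100 → disc 3 (new)  [load 1100/1550]
  950 → disc 2  [load 1450/1550]
  300 → disc 3  [load 1400/1550]
  200 → disc 4 (new)  [load 200/1550]
  400 → disc 4  [load 600/1550]
  150 → disc 3  [load 1550/1550]
  400 → disc 4  [load 1000/1550]
  850 → disc 5 (new)  [load 850/1550]
  450 → disc 4  [load 1450/1550]
  250 → disc 5  [load 1100/1550]
5 discs opened.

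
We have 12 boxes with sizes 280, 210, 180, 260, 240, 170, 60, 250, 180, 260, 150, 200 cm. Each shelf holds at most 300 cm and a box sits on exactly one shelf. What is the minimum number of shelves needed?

11

Total = 280 + 260 + 260 + 250 + 240 + 210 + 200 + 180 + 180 + 170 + 150 + 60 = 2440 cm.
Lower bound: ⌈2440/300⌉ = 9 shelves.
Also, 10 boxes each exceed 150 cm, and no two of those can share a shelf, so at least 10 shelves are needed.
A packing using 11 shelves:
  shelf 1: 280 = 280
  shelf 2: 260 = 260
  shelf 3: 260 = 260
  shelf 4: 250 = 250
  shelf 5: 240 + 60 = 300
  shelf 6: 210 = 210
  shelf 7: 200 = 200
  shelf 8: 180 = 180
  shelf 9: 180 = 180
  shelf 10: 170 = 170
  shelf 11: 150 = 150
No arrangement into 10 shelves stays within capacity, so 11 is optimal.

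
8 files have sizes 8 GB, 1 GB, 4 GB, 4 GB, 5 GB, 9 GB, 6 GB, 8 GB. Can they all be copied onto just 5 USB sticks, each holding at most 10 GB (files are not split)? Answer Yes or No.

A valid assignment using 5 USB sticks:
  USB stick 1: 9 + 1 = 10
  USB stick 2: 8 = 8
  USB stick 3: 8 = 8
  USB stick 4: 6 + 4 = 10
  USB stick 5: 5 + 4 = 9
Every load is within 10 GB, so 5 USB sticks suffice.

Yes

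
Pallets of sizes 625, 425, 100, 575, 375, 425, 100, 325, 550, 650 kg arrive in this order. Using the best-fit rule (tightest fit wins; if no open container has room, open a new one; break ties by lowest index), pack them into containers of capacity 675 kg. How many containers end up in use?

8

  625 → container 1 (new)  [load 625/675]
  425 → container 2 (new)  [load 425/675]
  100 → container 2  [load 525/675]
  575 → container 3 (new)  [load 575/675]
  375 → container 4 (new)  [load 375/675]
  425 → container 5 (new)  [load 425/675]
  100 → container 3  [load 675/675]
  325 → container 6 (new)  [load 325/675]
  550 → container 7 (new)  [load 550/675]
  650 → container 8 (new)  [load 650/675]
8 containers opened.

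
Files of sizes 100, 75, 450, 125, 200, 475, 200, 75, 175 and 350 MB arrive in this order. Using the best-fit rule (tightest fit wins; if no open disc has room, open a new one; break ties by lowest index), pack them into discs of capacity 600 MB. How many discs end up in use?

  100 → disc 1 (new)  [load 100/600]
  75 → disc 1  [load 175/600]
  450 → disc 2 (new)  [load 450/600]
  125 → disc 2  [load 575/600]
  200 → disc 1  [load 375/600]
  475 → disc 3 (new)  [load 475/600]
  200 → disc 1  [load 575/600]
  75 → disc 3  [load 550/600]
  175 → disc 4 (new)  [load 175/600]
  350 → disc 4  [load 525/600]
4 discs opened.

4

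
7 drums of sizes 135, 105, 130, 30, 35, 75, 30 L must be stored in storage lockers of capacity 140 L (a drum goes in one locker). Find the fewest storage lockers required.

Total = 135 + 130 + 105 + 75 + 35 + 30 + 30 = 540 L.
Lower bound: ⌈540/140⌉ = 4 storage lockers.
A packing using 4 storage lockers:
  locker 1: 135 = 135
  locker 2: 130 = 130
  locker 3: 105 + 35 = 140
  locker 4: 75 + 30 + 30 = 135
This matches the lower bound, so 4 is optimal.

4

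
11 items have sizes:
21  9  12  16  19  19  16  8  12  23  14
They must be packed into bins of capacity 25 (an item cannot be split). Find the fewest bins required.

Total = 23 + 21 + 19 + 19 + 16 + 16 + 14 + 12 + 12 + 9 + 8 = 169.
Lower bound: ⌈169/25⌉ = 7 bins.
A packing using 8 bins:
  bin 1: 23 = 23
  bin 2: 21 = 21
  bin 3: 19 = 19
  bin 4: 19 = 19
  bin 5: 16 + 9 = 25
  bin 6: 16 + 8 = 24
  bin 7: 14 = 14
  bin 8: 12 + 12 = 24
No arrangement into 7 bins stays within capacity, so 8 is optimal.

8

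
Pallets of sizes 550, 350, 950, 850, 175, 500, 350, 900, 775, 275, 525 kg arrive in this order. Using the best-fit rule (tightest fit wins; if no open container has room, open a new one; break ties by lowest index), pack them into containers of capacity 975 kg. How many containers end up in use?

  550 → container 1 (new)  [load 550/975]
  350 → container 1  [load 900/975]
  950 → container 2 (new)  [load 950/975]
  850 → container 3 (new)  [load 850/975]
  175 → container 4 (new)  [load 175/975]
  500 → container 4  [load 675/975]
  350 → container 5 (new)  [load 350/975]
  900 → container 6 (new)  [load 900/975]
  775 → container 7 (new)  [load 775/975]
  275 → container 4  [load 950/975]
  525 → container 5  [load 875/975]
7 containers opened.

7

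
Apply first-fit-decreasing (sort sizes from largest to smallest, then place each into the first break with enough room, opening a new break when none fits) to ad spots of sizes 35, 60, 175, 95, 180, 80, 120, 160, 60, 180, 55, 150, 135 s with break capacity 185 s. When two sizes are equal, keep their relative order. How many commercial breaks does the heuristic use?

Sorted descending: 180, 180, 175, 160, 150, 135, 120, 95, 80, 60, 60, 55, 35.
  180 → break 1 (new)  [load 180/185]
  180 → break 2 (new)  [load 180/185]
  175 → break 3 (new)  [load 175/185]
  160 → break 4 (new)  [load 160/185]
  150 → break 5 (new)  [load 150/185]
  135 → break 6 (new)  [load 135/185]
  120 → break 7 (new)  [load 120/185]
  95 → break 8 (new)  [load 95/185]
  80 → break 8  [load 175/185]
  60 → break 7  [load 180/185]
  60 → break 9 (new)  [load 60/185]
  55 → break 9  [load 115/185]
  35 → break 5  [load 185/185]
9 commercial breaks opened.

9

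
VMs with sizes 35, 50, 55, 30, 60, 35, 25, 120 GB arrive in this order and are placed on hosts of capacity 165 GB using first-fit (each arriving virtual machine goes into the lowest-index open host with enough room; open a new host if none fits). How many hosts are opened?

  35 → host 1 (new)  [load 35/165]
  50 → host 1  [load 85/165]
  55 → host 1  [load 140/165]
  30 → host 2 (new)  [load 30/165]
  60 → host 2  [load 90/165]
  35 → host 2  [load 125/165]
  25 → host 1  [load 165/165]
  120 → host 3 (new)  [load 120/165]
3 hosts opened.

3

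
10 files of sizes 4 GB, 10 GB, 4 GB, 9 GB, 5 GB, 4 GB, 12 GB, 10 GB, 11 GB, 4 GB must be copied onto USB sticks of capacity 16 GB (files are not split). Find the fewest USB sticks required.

Total = 12 + 11 + 10 + 10 + 9 + 5 + 4 + 4 + 4 + 4 = 73 GB.
Lower bound: ⌈73/16⌉ = 5 USB sticks.
A packing using 5 USB sticks:
  USB stick 1: 12 + 4 = 16
  USB stick 2: 11 + 5 = 16
  USB stick 3: 10 + 4 = 14
  USB stick 4: 10 + 4 = 14
  USB stick 5: 9 + 4 = 13
This matches the lower bound, so 5 is optimal.

5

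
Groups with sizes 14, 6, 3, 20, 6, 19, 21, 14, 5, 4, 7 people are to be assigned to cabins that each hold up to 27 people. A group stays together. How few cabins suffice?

Total = 21 + 20 + 19 + 14 + 14 + 7 + 6 + 6 + 5 + 4 + 3 = 119 people.
Lower bound: ⌈119/27⌉ = 5 cabins.
A packing using 5 cabins:
  cabin 1: 21 + 6 = 27
  cabin 2: 20 + 7 = 27
  cabin 3: 19 + 6 = 25
  cabin 4: 14 + 5 + 4 + 3 = 26
  cabin 5: 14 = 14
This matches the lower bound, so 5 is optimal.

5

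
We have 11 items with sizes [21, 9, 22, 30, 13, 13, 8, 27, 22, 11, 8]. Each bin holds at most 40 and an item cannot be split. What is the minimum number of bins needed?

5

Total = 30 + 27 + 22 + 22 + 21 + 13 + 13 + 11 + 9 + 8 + 8 = 184.
Lower bound: ⌈184/40⌉ = 5 bins.
A packing using 5 bins:
  bin 1: 30 + 9 = 39
  bin 2: 27 + 13 = 40
  bin 3: 22 + 13 = 35
  bin 4: 22 + 11 = 33
  bin 5: 21 + 8 + 8 = 37
This matches the lower bound, so 5 is optimal.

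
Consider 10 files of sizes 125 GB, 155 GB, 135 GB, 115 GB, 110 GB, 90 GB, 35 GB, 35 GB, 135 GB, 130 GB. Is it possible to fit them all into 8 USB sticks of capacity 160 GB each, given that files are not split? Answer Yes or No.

Yes

A valid assignment using 8 USB sticks:
  USB stick 1: 155 = 155
  USB stick 2: 135 = 135
  USB stick 3: 135 = 135
  USB stick 4: 130 = 130
  USB stick 5: 125 + 35 = 160
  USB stick 6: 115 + 35 = 150
  USB stick 7: 110 = 110
  USB stick 8: 90 = 90
Every load is within 160 GB, so 8 USB sticks suffice.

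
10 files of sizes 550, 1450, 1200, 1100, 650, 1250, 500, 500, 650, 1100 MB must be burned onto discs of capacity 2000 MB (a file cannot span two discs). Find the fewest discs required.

5

Total = 1450 + 1250 + 1200 + 1100 + 1100 + 650 + 650 + 550 + 500 + 500 = 8950 MB.
Lower bound: ⌈8950/2000⌉ = 5 discs.
A packing using 5 discs:
  disc 1: 1450 + 550 = 2000
  disc 2: 1250 + 650 = 1900
  disc 3: 1200 + 650 = 1850
  disc 4: 1100 + 500 = 1600
  disc 5: 1100 + 500 = 1600
This matches the lower bound, so 5 is optimal.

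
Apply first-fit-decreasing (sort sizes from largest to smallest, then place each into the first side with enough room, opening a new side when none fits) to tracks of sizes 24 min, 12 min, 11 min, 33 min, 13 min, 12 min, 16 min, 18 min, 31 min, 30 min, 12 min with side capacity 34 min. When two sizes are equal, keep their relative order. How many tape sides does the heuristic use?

Sorted descending: 33, 31, 30, 24, 18, 16, 13, 12, 12, 12, 11.
  33 → side 1 (new)  [load 33/34]
  31 → side 2 (new)  [load 31/34]
  30 → side 3 (new)  [load 30/34]
  24 → side 4 (new)  [load 24/34]
  18 → side 5 (new)  [load 18/34]
  16 → side 5  [load 34/34]
  13 → side 6 (new)  [load 13/34]
  12 → side 6  [load 25/34]
  12 → side 7 (new)  [load 12/34]
  12 → side 7  [load 24/34]
  11 → side 8 (new)  [load 11/34]
8 tape sides opened.

8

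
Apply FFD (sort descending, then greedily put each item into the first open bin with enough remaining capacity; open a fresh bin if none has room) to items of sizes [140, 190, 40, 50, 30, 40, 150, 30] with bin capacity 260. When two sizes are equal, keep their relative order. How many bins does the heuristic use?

Sorted descending: 190, 150, 140, 50, 40, 40, 30, 30.
  190 → bin 1 (new)  [load 190/260]
  150 → bin 2 (new)  [load 150/260]
  140 → bin 3 (new)  [load 140/260]
  50 → bin 1  [load 240/260]
  40 → bin 2  [load 190/260]
  40 → bin 2  [load 230/260]
  30 → bin 2  [load 260/260]
  30 → bin 3  [load 170/260]
3 bins opened.

3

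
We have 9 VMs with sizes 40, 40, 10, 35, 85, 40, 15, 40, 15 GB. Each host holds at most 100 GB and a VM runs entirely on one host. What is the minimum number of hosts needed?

Total = 85 + 40 + 40 + 40 + 40 + 35 + 15 + 15 + 10 = 320 GB.
Lower bound: ⌈320/100⌉ = 4 hosts.
A packing using 4 hosts:
  host 1: 85 + 15 = 100
  host 2: 40 + 40 + 15 = 95
  host 3: 40 + 40 + 10 = 90
  host 4: 35 = 35
This matches the lower bound, so 4 is optimal.

4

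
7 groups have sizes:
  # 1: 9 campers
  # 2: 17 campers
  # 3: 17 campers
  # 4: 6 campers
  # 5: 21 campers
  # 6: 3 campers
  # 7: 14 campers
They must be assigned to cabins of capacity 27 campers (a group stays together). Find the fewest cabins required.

4

Total = 21 + 17 + 17 + 14 + 9 + 6 + 3 = 87 campers.
Lower bound: ⌈87/27⌉ = 4 cabins.
A packing using 4 cabins:
  cabin 1: 21 + 6 = 27
  cabin 2: 17 + 9 = 26
  cabin 3: 17 + 3 = 20
  cabin 4: 14 = 14
This matches the lower bound, so 4 is optimal.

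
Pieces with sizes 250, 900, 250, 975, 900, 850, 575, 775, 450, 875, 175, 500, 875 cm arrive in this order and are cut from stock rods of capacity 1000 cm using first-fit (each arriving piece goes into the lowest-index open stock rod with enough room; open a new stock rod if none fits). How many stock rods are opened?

10

  250 → stock rod 1 (new)  [load 250/1000]
  900 → stock rod 2 (new)  [load 900/1000]
  250 → stock rod 1  [load 500/1000]
  975 → stock rod 3 (new)  [load 975/1000]
  900 → stock rod 4 (new)  [load 900/1000]
  850 → stock rod 5 (new)  [load 850/1000]
  575 → stock rod 6 (new)  [load 575/1000]
  775 → stock rod 7 (new)  [load 775/1000]
  450 → stock rod 1  [load 950/1000]
  875 → stock rod 8 (new)  [load 875/1000]
  175 → stock rod 6  [load 750/1000]
  500 → stock rod 9 (new)  [load 500/1000]
  875 → stock rod 10 (new)  [load 875/1000]
10 stock rods opened.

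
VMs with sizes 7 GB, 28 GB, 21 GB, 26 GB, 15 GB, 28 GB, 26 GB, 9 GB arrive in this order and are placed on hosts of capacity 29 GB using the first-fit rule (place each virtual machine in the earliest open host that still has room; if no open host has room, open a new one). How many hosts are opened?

6

  7 → host 1 (new)  [load 7/29]
  28 → host 2 (new)  [load 28/29]
  21 → host 1  [load 28/29]
  26 → host 3 (new)  [load 26/29]
  15 → host 4 (new)  [load 15/29]
  28 → host 5 (new)  [load 28/29]
  26 → host 6 (new)  [load 26/29]
  9 → host 4  [load 24/29]
6 hosts opened.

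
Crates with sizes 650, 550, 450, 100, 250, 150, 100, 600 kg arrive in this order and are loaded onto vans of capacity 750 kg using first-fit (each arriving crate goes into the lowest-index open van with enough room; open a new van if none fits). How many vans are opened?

  650 → van 1 (new)  [load 650/750]
  550 → van 2 (new)  [load 550/750]
  450 → van 3 (new)  [load 450/750]
  100 → van 1  [load 750/750]
  250 → van 3  [load 700/750]
  150 → van 2  [load 700/750]
  100 → van 4 (new)  [load 100/750]
  600 → van 4  [load 700/750]
4 vans opened.

4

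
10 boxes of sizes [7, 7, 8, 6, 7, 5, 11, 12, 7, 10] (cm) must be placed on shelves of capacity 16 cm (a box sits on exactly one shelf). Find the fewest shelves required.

Total = 12 + 11 + 10 + 8 + 7 + 7 + 7 + 7 + 6 + 5 = 80 cm.
Lower bound: ⌈80/16⌉ = 5 shelves.
A packing using 6 shelves:
  shelf 1: 12 = 12
  shelf 2: 11 + 5 = 16
  shelf 3: 10 + 6 = 16
  shelf 4: 8 + 7 = 15
  shelf 5: 7 + 7 = 14
  shelf 6: 7 = 7
No arrangement into 5 shelves stays within capacity, so 6 is optimal.

6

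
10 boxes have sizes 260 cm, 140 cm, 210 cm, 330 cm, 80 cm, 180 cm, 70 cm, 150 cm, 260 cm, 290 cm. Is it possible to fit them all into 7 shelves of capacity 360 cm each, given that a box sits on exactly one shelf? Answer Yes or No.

A valid assignment using 6 shelves:
  shelf 1: 330 = 330
  shelf 2: 290 + 70 = 360
  shelf 3: 260 + 80 = 340
  shelf 4: 260 = 260
  shelf 5: 210 + 150 = 360
  shelf 6: 180 + 140 = 320
That uses only 6 ≤ 7, so 7 shelves are enough.

Yes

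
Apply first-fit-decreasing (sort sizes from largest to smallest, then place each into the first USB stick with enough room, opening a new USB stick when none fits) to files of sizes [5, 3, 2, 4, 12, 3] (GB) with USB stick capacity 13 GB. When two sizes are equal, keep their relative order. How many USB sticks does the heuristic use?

Sorted descending: 12, 5, 4, 3, 3, 2.
  12 → USB stick 1 (new)  [load 12/13]
  5 → USB stick 2 (new)  [load 5/13]
  4 → USB stick 2  [load 9/13]
  3 → USB stick 2  [load 12/13]
  3 → USB stick 3 (new)  [load 3/13]
  2 → USB stick 3  [load 5/13]
3 USB sticks opened.

3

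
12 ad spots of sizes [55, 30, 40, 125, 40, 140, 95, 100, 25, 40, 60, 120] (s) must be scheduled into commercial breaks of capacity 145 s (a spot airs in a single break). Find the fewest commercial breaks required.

7

Total = 140 + 125 + 120 + 100 + 95 + 60 + 55 + 40 + 40 + 40 + 30 + 25 = 870 s.
Lower bound: ⌈870/145⌉ = 6 commercial breaks.
A packing using 7 commercial breaks:
  break 1: 140 = 140
  break 2: 125 = 125
  break 3: 120 + 25 = 145
  break 4: 100 + 40 = 140
  break 5: 95 + 40 = 135
  break 6: 60 + 55 + 30 = 145
  break 7: 40 = 40
No arrangement into 6 commercial breaks stays within capacity, so 7 is optimal.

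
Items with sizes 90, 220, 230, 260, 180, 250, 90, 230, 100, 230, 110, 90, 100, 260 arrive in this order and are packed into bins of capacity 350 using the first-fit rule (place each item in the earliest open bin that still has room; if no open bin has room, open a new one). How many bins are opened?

  90 → bin 1 (new)  [load 90/350]
  220 → bin 1  [load 310/350]
  230 → bin 2 (new)  [load 230/350]
  260 → bin 3 (new)  [load 260/350]
  180 → bin 4 (new)  [load 180/350]
  250 → bin 5 (new)  [load 250/350]
  90 → bin 2  [load 320/350]
  230 → bin 6 (new)  [load 230/350]
  100 → bin 4  [load 280/350]
  230 → bin 7 (new)  [load 230/350]
  110 → bin 6  [load 340/350]
  90 → bin 3  [load 350/350]
  100 → bin 5  [load 350/350]
  260 → bin 8 (new)  [load 260/350]
8 bins opened.

8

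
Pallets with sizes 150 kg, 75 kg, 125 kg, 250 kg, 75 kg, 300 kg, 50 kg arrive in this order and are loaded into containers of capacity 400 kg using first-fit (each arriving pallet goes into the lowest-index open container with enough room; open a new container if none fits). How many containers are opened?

3

  150 → container 1 (new)  [load 150/400]
  75 → container 1  [load 225/400]
  125 → container 1  [load 350/400]
  250 → container 2 (new)  [load 250/400]
  75 → container 2  [load 325/400]
  300 → container 3 (new)  [load 300/400]
  50 → container 1  [load 400/400]
3 containers opened.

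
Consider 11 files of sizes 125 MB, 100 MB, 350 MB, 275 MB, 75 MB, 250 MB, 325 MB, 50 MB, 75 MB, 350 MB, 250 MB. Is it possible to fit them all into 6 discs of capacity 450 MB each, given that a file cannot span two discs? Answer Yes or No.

A valid assignment using 6 discs:
  disc 1: 350 + 100 = 450
  disc 2: 350 + 75 = 425
  disc 3: 325 + 125 = 450
  disc 4: 275 + 75 + 50 = 400
  disc 5: 250 = 250
  disc 6: 250 = 250
Every load is within 450 MB, so 6 discs suffice.

Yes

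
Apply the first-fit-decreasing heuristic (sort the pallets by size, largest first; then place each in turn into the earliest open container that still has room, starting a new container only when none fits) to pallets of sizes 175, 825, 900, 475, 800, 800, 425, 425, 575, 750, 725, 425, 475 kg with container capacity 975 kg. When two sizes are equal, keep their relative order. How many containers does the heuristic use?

10

Sorted descending: 900, 825, 800, 800, 750, 725, 575, 475, 475, 425, 425, 425, 175.
  900 → container 1 (new)  [load 900/975]
  825 → container 2 (new)  [load 825/975]
  800 → container 3 (new)  [load 800/975]
  800 → container 4 (new)  [load 800/975]
  750 → container 5 (new)  [load 750/975]
  725 → container 6 (new)  [load 725/975]
  575 → container 7 (new)  [load 575/975]
  475 → container 8 (new)  [load 475/975]
  475 → container 8  [load 950/975]
  425 → container 9 (new)  [load 425/975]
  425 → container 9  [load 850/975]
  425 → container 10 (new)  [load 425/975]
  175 → container 3  [load 975/975]
10 containers opened.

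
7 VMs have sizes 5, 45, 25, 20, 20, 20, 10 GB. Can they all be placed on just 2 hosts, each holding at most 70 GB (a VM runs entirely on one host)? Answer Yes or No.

No

Total = 145 GB; ⌈145/70⌉ = 3.
At least 3 hosts are required, but only 2 are allowed.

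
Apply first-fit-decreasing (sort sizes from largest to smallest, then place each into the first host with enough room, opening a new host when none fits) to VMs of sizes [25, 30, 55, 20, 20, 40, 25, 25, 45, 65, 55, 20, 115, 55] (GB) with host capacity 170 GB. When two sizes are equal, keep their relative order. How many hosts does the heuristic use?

Sorted descending: 115, 65, 55, 55, 55, 45, 40, 30, 25, 25, 25, 20, 20, 20.
  115 → host 1 (new)  [load 115/170]
  65 → host 2 (new)  [load 65/170]
  55 → host 1  [load 170/170]
  55 → host 2  [load 120/170]
  55 → host 3 (new)  [load 55/170]
  45 → host 2  [load 165/170]
  40 → host 3  [load 95/170]
  30 → host 3  [load 125/170]
  25 → host 3  [load 150/170]
  25 → host 4 (new)  [load 25/170]
  25 → host 4  [load 50/170]
  20 → host 3  [load 170/170]
  20 → host 4  [load 70/170]
  20 → host 4  [load 90/170]
4 hosts opened.

4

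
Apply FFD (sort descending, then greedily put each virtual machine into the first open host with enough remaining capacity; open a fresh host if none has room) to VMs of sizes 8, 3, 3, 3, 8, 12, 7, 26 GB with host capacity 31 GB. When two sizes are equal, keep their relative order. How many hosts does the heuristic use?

3

Sorted descending: 26, 12, 8, 8, 7, 3, 3, 3.
  26 → host 1 (new)  [load 26/31]
  12 → host 2 (new)  [load 12/31]
  8 → host 2  [load 20/31]
  8 → host 2  [load 28/31]
  7 → host 3 (new)  [load 7/31]
  3 → host 1  [load 29/31]
  3 → host 2  [load 31/31]
  3 → host 3  [load 10/31]
3 hosts opened.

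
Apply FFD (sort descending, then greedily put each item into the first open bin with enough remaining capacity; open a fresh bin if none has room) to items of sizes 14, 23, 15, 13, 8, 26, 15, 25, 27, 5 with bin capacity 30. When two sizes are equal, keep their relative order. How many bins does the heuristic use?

7

Sorted descending: 27, 26, 25, 23, 15, 15, 14, 13, 8, 5.
  27 → bin 1 (new)  [load 27/30]
  26 → bin 2 (new)  [load 26/30]
  25 → bin 3 (new)  [load 25/30]
  23 → bin 4 (new)  [load 23/30]
  15 → bin 5 (new)  [load 15/30]
  15 → bin 5  [load 30/30]
  14 → bin 6 (new)  [load 14/30]
  13 → bin 6  [load 27/30]
  8 → bin 7 (new)  [load 8/30]
  5 → bin 3  [load 30/30]
7 bins opened.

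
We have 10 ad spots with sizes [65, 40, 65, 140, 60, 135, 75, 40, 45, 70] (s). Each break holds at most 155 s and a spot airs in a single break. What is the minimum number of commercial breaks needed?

Total = 140 + 135 + 75 + 70 + 65 + 65 + 60 + 45 + 40 + 40 = 735 s.
Lower bound: ⌈735/155⌉ = 5 commercial breaks.
A packing using 6 commercial breaks:
  break 1: 140 = 140
  break 2: 135 = 135
  break 3: 75 + 70 = 145
  break 4: 65 + 65 = 130
  break 5: 60 + 45 + 40 = 145
  break 6: 40 = 40
No arrangement into 5 commercial breaks stays within capacity, so 6 is optimal.

6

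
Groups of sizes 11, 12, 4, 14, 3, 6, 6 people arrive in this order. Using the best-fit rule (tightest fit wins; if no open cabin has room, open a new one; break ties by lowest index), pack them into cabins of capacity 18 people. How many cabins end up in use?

  11 → cabin 1 (new)  [load 11/18]
  12 → cabin 2 (new)  [load 12/18]
  4 → cabin 2  [load 16/18]
  14 → cabin 3 (new)  [load 14/18]
  3 → cabin 3  [load 17/18]
  6 → cabin 1  [load 17/18]
  6 → cabin 4 (new)  [load 6/18]
4 cabins opened.

4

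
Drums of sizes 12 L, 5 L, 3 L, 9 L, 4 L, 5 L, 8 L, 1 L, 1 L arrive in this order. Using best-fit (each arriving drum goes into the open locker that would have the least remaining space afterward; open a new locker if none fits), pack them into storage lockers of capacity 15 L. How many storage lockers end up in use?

4

  12 → locker 1 (new)  [load 12/15]
  5 → locker 2 (new)  [load 5/15]
  3 → locker 1  [load 15/15]
  9 → locker 2  [load 14/15]
  4 → locker 3 (new)  [load 4/15]
  5 → locker 3  [load 9/15]
  8 → locker 4 (new)  [load 8/15]
  1 → locker 2  [load 15/15]
  1 → locker 3  [load 10/15]
4 storage lockers opened.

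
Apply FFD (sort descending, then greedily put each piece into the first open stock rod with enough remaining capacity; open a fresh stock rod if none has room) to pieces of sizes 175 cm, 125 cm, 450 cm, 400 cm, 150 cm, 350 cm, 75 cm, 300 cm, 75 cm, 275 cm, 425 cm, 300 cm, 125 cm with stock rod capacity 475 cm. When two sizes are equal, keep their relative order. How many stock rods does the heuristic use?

Sorted descending: 450, 425, 400, 350, 300, 300, 275, 175, 150, 125, 125, 75, 75.
  450 → stock rod 1 (new)  [load 450/475]
  425 → stock rod 2 (new)  [load 425/475]
  400 → stock rod 3 (new)  [load 400/475]
  350 → stock rod 4 (new)  [load 350/475]
  300 → stock rod 5 (new)  [load 300/475]
  300 → stock rod 6 (new)  [load 300/475]
  275 → stock rod 7 (new)  [load 275/475]
  175 → stock rod 5  [load 475/475]
  150 → stock rod 6  [load 450/475]
  125 → stock rod 4  [load 475/475]
  125 → stock rod 7  [load 400/475]
  75 → stock rod 3  [load 475/475]
  75 → stock rod 7  [load 475/475]
7 stock rods opened.

7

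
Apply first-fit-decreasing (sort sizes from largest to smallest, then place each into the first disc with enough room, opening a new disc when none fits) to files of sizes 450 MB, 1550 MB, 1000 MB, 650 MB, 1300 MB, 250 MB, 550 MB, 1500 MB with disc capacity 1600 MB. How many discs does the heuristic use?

5

Sorted descending: 1550, 1500, 1300, 1000, 650, 550, 450, 250.
  1550 → disc 1 (new)  [load 1550/1600]
  1500 → disc 2 (new)  [load 1500/1600]
  1300 → disc 3 (new)  [load 1300/1600]
  1000 → disc 4 (new)  [load 1000/1600]
  650 → disc 5 (new)  [load 650/1600]
  550 → disc 4  [load 1550/1600]
  450 → disc 5  [load 1100/1600]
  250 → disc 3  [load 1550/1600]
5 discs opened.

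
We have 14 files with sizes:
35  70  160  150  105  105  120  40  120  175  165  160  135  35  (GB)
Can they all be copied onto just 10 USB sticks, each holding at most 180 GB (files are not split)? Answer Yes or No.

A valid assignment using 10 USB sticks:
  USB stick 1: 175 = 175
  USB stick 2: 165 = 165
  USB stick 3: 160 = 160
  USB stick 4: 160 = 160
  USB stick 5: 150 = 150
  USB stick 6: 135 + 40 = 175
  USB stick 7: 120 + 35 = 155
  USB stick 8: 120 + 35 = 155
  USB stick 9: 105 + 70 = 175
  USB stick 10: 105 = 105
Every load is within 180 GB, so 10 USB sticks suffice.

Yes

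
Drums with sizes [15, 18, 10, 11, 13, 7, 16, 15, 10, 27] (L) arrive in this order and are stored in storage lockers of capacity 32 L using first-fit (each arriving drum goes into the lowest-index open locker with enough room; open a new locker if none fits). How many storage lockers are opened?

  15 → locker 1 (new)  [load 15/32]
  18 → locker 2 (new)  [load 18/32]
  10 → locker 1  [load 25/32]
  11 → locker 2  [load 29/32]
  13 → locker 3 (new)  [load 13/32]
  7 → locker 1  [load 32/32]
  16 → locker 3  [load 29/32]
  15 → locker 4 (new)  [load 15/32]
  10 → locker 4  [load 25/32]
  27 → locker 5 (new)  [load 27/32]
5 storage lockers opened.

5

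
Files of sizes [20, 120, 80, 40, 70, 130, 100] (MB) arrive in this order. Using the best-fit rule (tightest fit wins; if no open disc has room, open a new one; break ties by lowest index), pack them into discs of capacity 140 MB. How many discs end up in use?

5

  20 → disc 1 (new)  [load 20/140]
  120 → disc 1  [load 140/140]
  80 → disc 2 (new)  [load 80/140]
  40 → disc 2  [load 120/140]
  70 → disc 3 (new)  [load 70/140]
  130 → disc 4 (new)  [load 130/140]
  100 → disc 5 (new)  [load 100/140]
5 discs opened.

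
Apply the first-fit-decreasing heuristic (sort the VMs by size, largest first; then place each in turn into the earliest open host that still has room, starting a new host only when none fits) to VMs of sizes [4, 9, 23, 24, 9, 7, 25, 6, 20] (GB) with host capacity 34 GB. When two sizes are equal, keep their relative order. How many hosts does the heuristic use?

Sorted descending: 25, 24, 23, 20, 9, 9, 7, 6, 4.
  25 → host 1 (new)  [load 25/34]
  24 → host 2 (new)  [load 24/34]
  23 → host 3 (new)  [load 23/34]
  20 → host 4 (new)  [load 20/34]
  9 → host 1  [load 34/34]
  9 → host 2  [load 33/34]
  7 → host 3  [load 30/34]
  6 → host 4  [load 26/34]
  4 → host 3  [load 34/34]
4 hosts opened.

4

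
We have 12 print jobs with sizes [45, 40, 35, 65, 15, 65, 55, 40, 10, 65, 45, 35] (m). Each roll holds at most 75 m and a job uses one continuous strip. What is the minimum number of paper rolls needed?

Total = 65 + 65 + 65 + 55 + 45 + 45 + 40 + 40 + 35 + 35 + 15 + 10 = 515 m.
Lower bound: ⌈515/75⌉ = 7 paper rolls.
Also, 8 print jobs each exceed 75/2 m, and no two of those can share a roll, so at least 8 paper rolls are needed.
A packing using 8 paper rolls:
  roll 1: 65 + 10 = 75
  roll 2: 65 = 65
  roll 3: 65 = 65
  roll 4: 55 + 15 = 70
  roll 5: 45 = 45
  roll 6: 45 = 45
  roll 7: 40 + 35 = 75
  roll 8: 40 + 35 = 75
This matches the lower bound, so 8 is optimal.

8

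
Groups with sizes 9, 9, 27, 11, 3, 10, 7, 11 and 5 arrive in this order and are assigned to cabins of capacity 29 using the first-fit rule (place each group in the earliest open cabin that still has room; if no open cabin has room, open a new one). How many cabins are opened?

4

  9 → cabin 1 (new)  [load 9/29]
  9 → cabin 1  [load 18/29]
  27 → cabin 2 (new)  [load 27/29]
  11 → cabin 1  [load 29/29]
  3 → cabin 3 (new)  [load 3/29]
  10 → cabin 3  [load 13/29]
  7 → cabin 3  [load 20/29]
  11 → cabin 4 (new)  [load 11/29]
  5 → cabin 3  [load 25/29]
4 cabins opened.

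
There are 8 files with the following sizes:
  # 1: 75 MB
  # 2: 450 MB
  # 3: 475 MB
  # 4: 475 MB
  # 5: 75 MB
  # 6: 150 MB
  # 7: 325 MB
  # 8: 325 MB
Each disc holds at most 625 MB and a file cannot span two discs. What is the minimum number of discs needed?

5

Total = 475 + 475 + 450 + 325 + 325 + 150 + 75 + 75 = 2350 MB.
Lower bound: ⌈2350/625⌉ = 4 discs.
Also, 5 files each exceed 625/2 MB, and no two of those can share a disc, so at least 5 discs are needed.
A packing using 5 discs:
  disc 1: 475 + 150 = 625
  disc 2: 475 + 75 + 75 = 625
  disc 3: 450 = 450
  disc 4: 325 = 325
  disc 5: 325 = 325
This matches the lower bound, so 5 is optimal.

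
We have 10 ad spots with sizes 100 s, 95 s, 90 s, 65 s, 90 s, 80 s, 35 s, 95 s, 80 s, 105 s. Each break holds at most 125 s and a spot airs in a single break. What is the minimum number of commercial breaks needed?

9

Total = 105 + 100 + 95 + 95 + 90 + 90 + 80 + 80 + 65 + 35 = 835 s.
Lower bound: ⌈835/125⌉ = 7 commercial breaks.
Also, 9 ad spots each exceed 125/2 s, and no two of those can share a break, so at least 9 commercial breaks are needed.
A packing using 9 commercial breaks:
  break 1: 105 = 105
  break 2: 100 = 100
  break 3: 95 = 95
  break 4: 95 = 95
  break 5: 90 + 35 = 125
  break 6: 90 = 90
  break 7: 80 = 80
  break 8: 80 = 80
  break 9: 65 = 65
This matches the lower bound, so 9 is optimal.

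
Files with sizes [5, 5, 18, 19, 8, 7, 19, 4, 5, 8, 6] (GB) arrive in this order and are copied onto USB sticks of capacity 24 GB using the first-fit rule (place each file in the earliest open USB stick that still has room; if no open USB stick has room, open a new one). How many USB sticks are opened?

5

  5 → USB stick 1 (new)  [load 5/24]
  5 → USB stick 1  [load 10/24]
  18 → USB stick 2 (new)  [load 18/24]
  19 → USB stick 3 (new)  [load 19/24]
  8 → USB stick 1  [load 18/24]
  7 → USB stick 4 (new)  [load 7/24]
  19 → USB stick 5 (new)  [load 19/24]
  4 → USB stick 1  [load 22/24]
  5 → USB stick 2  [load 23/24]
  8 → USB stick 4  [load 15/24]
  6 → USB stick 4  [load 21/24]
5 USB sticks opened.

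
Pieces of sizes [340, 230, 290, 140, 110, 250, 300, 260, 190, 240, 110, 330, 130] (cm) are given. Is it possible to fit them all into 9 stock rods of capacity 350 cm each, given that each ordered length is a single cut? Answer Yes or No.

Total = 2920 cm; ⌈2920/350⌉ = 9.
The bound of 9 does not rule out 9, but exhaustive search shows no assignment into 9 stock rods of capacity 350 cm exists — the minimum is 10.

No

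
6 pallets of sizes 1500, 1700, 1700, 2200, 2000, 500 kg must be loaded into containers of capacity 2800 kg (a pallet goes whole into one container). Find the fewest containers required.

5

Total = 2200 + 2000 + 1700 + 1700 + 1500 + 500 = 9600 kg.
Lower bound: ⌈9600/2800⌉ = 4 containers.
Also, 5 pallets each exceed 1400 kg, and no two of those can share a container, so at least 5 containers are needed.
A packing using 5 containers:
  container 1: 2200 + 500 = 2700
  container 2: 2000 = 2000
  container 3: 1700 = 1700
  container 4: 1700 = 1700
  container 5: 1500 = 1500
This matches the lower bound, so 5 is optimal.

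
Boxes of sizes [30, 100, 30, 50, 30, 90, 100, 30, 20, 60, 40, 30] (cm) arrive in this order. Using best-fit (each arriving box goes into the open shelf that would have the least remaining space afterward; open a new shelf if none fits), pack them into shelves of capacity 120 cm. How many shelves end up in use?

6

  30 → shelf 1 (new)  [load 30/120]
  100 → shelf 2 (new)  [load 100/120]
  30 → shelf 1  [load 60/120]
  50 → shelf 1  [load 110/120]
  30 → shelf 3 (new)  [load 30/120]
  90 → shelf 3  [load 120/120]
  100 → shelf 4 (new)  [load 100/120]
  30 → shelf 5 (new)  [load 30/120]
  20 → shelf 2  [load 120/120]
  60 → shelf 5  [load 90/120]
  40 → shelf 6 (new)  [load 40/120]
  30 → shelf 5  [load 120/120]
6 shelves opened.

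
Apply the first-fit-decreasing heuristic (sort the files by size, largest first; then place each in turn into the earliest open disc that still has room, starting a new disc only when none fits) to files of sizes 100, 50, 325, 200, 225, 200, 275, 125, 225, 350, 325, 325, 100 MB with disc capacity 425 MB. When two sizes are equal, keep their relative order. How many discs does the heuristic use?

Sorted descending: 350, 325, 325, 325, 275, 225, 225, 200, 200, 125, 100, 100, 50.
  350 → disc 1 (new)  [load 350/425]
  325 → disc 2 (new)  [load 325/425]
  325 → disc 3 (new)  [load 325/425]
  325 → disc 4 (new)  [load 325/425]
  275 → disc 5 (new)  [load 275/425]
  225 → disc 6 (new)  [load 225/425]
  225 → disc 7 (new)  [load 225/425]
  200 → disc 6  [load 425/425]
  200 → disc 7  [load 425/425]
  125 → disc 5  [load 400/425]
  100 → disc 2  [load 425/425]
  100 → disc 3  [load 425/425]
  50 → disc 1  [load 400/425]
7 discs opened.

7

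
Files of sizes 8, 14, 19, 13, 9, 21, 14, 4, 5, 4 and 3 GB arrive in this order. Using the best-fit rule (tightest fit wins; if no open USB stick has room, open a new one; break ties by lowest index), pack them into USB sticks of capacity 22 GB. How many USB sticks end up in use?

6

  8 → USB stick 1 (new)  [load 8/22]
  14 → USB stick 1  [load 22/22]
  19 → USB stick 2 (new)  [load 19/22]
  13 → USB stick 3 (new)  [load 13/22]
  9 → USB stick 3  [load 22/22]
  21 → USB stick 4 (new)  [load 21/22]
  14 → USB stick 5 (new)  [load 14/22]
  4 → USB stick 5  [load 18/22]
  5 → USB stick 6 (new)  [load 5/22]
  4 → USB stick 5  [load 22/22]
  3 → USB stick 2  [load 22/22]
6 USB sticks opened.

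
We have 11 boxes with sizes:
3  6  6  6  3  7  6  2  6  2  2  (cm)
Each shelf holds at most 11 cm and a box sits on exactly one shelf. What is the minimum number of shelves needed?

Total = 7 + 6 + 6 + 6 + 6 + 6 + 3 + 3 + 2 + 2 + 2 = 49 cm.
Lower bound: ⌈49/11⌉ = 5 shelves.
Also, 6 boxes each exceed 11/2 cm, and no two of those can share a shelf, so at least 6 shelves are needed.
A packing using 6 shelves:
  shelf 1: 7 + 3 = 10
  shelf 2: 6 + 3 + 2 = 11
  shelf 3: 6 + 2 + 2 = 10
  shelf 4: 6 = 6
  shelf 5: 6 = 6
  shelf 6: 6 = 6
This matches the lower bound, so 6 is optimal.

6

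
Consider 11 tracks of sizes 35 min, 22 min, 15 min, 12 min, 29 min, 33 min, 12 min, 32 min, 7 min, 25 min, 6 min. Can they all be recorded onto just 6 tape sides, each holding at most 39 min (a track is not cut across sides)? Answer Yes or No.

Total = 228 min; ⌈228/39⌉ = 6.
The bound of 6 does not rule out 6, but exhaustive search shows no assignment into 6 tape sides of capacity 39 min exists — the minimum is 7.

No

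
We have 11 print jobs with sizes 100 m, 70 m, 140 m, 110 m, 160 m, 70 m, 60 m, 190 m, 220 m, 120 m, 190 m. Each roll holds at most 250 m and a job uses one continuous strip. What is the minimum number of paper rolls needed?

Total = 220 + 190 + 190 + 160 + 140 + 120 + 110 + 100 + 70 + 70 + 60 = 1430 m.
Lower bound: ⌈1430/250⌉ = 6 paper rolls.
A packing using 7 paper rolls:
  roll 1: 220 = 220
  roll 2: 190 + 60 = 250
  roll 3: 190 = 190
  roll 4: 160 + 70 = 230
  roll 5: 140 + 110 = 250
  roll 6: 120 + 100 = 220
  roll 7: 70 = 70
No arrangement into 6 paper rolls stays within capacity, so 7 is optimal.

7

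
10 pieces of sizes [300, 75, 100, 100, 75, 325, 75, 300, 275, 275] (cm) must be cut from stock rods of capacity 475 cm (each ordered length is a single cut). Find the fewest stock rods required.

5

Total = 325 + 300 + 300 + 275 + 275 + 100 + 100 + 75 + 75 + 75 = 1900 cm.
Lower bound: ⌈1900/475⌉ = 4 stock rods.
Also, 5 pieces each exceed 475/2 cm, and no two of those can share a stock rod, so at least 5 stock rods are needed.
A packing using 5 stock rods:
  stock rod 1: 325 + 100 = 425
  stock rod 2: 300 + 100 + 75 = 475
  stock rod 3: 300 + 75 + 75 = 450
  stock rod 4: 275 = 275
  stock rod 5: 275 = 275
This matches the lower bound, so 5 is optimal.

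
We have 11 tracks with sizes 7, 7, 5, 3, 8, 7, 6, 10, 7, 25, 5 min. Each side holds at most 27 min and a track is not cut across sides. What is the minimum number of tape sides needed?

4

Total = 25 + 10 + 8 + 7 + 7 + 7 + 7 + 6 + 5 + 5 + 3 = 90 min.
Lower bound: ⌈90/27⌉ = 4 tape sides.
A packing using 4 tape sides:
  side 1: 25 = 25
  side 2: 10 + 8 + 7 = 25
  side 3: 7 + 7 + 7 + 6 = 27
  side 4: 5 + 5 + 3 = 13
This matches the lower bound, so 4 is optimal.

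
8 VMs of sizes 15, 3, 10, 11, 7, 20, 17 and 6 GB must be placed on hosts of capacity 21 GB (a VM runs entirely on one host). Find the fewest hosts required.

5

Total = 20 + 17 + 15 + 11 + 10 + 7 + 6 + 3 = 89 GB.
Lower bound: ⌈89/21⌉ = 5 hosts.
A packing using 5 hosts:
  host 1: 20 = 20
  host 2: 17 + 3 = 20
  host 3: 15 + 6 = 21
  host 4: 11 + 10 = 21
  host 5: 7 = 7
This matches the lower bound, so 5 is optimal.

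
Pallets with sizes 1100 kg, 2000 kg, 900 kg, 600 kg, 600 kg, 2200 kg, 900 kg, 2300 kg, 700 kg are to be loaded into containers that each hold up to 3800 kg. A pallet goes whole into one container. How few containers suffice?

Total = 2300 + 2200 + 2000 + 1100 + 900 + 900 + 700 + 600 + 600 = 11300 kg.
Lower bound: ⌈11300/3800⌉ = 3 containers.
A packing using 3 containers:
  container 1: 2300 + 900 + 600 = 3800
  container 2: 2200 + 900 + 700 = 3800
  container 3: 2000 + 1100 + 600 = 3700
This matches the lower bound, so 3 is optimal.

3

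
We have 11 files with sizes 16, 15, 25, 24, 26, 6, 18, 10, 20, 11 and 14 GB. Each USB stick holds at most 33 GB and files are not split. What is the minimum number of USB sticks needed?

Total = 26 + 25 + 24 + 20 + 18 + 16 + 15 + 14 + 11 + 10 + 6 = 185 GB.
Lower bound: ⌈185/33⌉ = 6 USB sticks.
A packing using 7 USB sticks:
  USB stick 1: 26 + 6 = 32
  USB stick 2: 25 = 25
  USB stick 3: 24 = 24
  USB stick 4: 20 + 11 = 31
  USB stick 5: 18 + 15 = 33
  USB stick 6: 16 + 14 = 30
  USB stick 7: 10 = 10
No arrangement into 6 USB sticks stays within capacity, so 7 is optimal.

7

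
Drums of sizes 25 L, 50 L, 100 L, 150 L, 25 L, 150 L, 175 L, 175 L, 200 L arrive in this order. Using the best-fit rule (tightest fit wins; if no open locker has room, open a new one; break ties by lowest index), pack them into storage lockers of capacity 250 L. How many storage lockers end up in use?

  25 → locker 1 (new)  [load 25/250]
  50 → locker 1  [load 75/250]
  100 → locker 1  [load 175/250]
  150 → locker 2 (new)  [load 150/250]
  25 → locker 1  [load 200/250]
  150 → locker 3 (new)  [load 150/250]
  175 → locker 4 (new)  [load 175/250]
  175 → locker 5 (new)  [load 175/250]
  200 → locker 6 (new)  [load 200/250]
6 storage lockers opened.

6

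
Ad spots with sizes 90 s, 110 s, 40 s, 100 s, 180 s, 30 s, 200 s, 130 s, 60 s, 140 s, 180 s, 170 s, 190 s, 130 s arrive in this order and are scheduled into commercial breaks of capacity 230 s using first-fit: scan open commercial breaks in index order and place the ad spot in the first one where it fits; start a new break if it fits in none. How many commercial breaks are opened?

  90 → break 1 (new)  [load 90/230]
  110 → break 1  [load 200/230]
  40 → break 2 (new)  [load 40/230]
  100 → break 2  [load 140/230]
  180 → break 3 (new)  [load 180/230]
  30 → break 1  [load 230/230]
  200 → break 4 (new)  [load 200/230]
  130 → break 5 (new)  [load 130/230]
  60 → break 2  [load 200/230]
  140 → break 6 (new)  [load 140/230]
  180 → break 7 (new)  [load 180/230]
  170 → break 8 (new)  [load 170/230]
  190 → break 9 (new)  [load 190/230]
  130 → break 10 (new)  [load 130/230]
10 commercial breaks opened.

10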